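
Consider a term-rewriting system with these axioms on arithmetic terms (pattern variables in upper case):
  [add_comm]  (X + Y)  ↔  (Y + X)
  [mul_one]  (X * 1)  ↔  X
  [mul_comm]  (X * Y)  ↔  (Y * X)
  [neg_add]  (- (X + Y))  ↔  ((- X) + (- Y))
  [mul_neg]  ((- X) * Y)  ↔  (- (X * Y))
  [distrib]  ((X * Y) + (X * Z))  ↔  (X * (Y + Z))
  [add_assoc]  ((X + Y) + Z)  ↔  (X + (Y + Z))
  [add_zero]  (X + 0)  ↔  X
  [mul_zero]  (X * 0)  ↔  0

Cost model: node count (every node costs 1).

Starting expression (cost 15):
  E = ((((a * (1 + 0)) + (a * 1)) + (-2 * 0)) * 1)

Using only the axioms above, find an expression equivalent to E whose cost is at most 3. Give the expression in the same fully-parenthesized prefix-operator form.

(1) ((((a * (1 + 0)) + (a * 1)) + (-2 * 0)) * 1)  =[mul_one →]=  (((a * (1 + 0)) + (a * 1)) + (-2 * 0))
(2) (-2 * 0)  =[mul_zero →]=  0    ⊢ (((a * (1 + 0)) + (a * 1)) + 0)
(3) (1 + 0)  =[add_zero →]=  1    ⊢ (((a * 1) + (a * 1)) + 0)
(4) (((a * 1) + (a * 1)) + 0)  =[add_zero →]=  ((a * 1) + (a * 1))
(5) (a * 1)  =[mul_one →]=  a    ⊢ ((a * 1) + a)
(6) (a * 1)  =[mul_one →]=  a    ⊢ cost 3, within 3

(a + a)   [cost 3]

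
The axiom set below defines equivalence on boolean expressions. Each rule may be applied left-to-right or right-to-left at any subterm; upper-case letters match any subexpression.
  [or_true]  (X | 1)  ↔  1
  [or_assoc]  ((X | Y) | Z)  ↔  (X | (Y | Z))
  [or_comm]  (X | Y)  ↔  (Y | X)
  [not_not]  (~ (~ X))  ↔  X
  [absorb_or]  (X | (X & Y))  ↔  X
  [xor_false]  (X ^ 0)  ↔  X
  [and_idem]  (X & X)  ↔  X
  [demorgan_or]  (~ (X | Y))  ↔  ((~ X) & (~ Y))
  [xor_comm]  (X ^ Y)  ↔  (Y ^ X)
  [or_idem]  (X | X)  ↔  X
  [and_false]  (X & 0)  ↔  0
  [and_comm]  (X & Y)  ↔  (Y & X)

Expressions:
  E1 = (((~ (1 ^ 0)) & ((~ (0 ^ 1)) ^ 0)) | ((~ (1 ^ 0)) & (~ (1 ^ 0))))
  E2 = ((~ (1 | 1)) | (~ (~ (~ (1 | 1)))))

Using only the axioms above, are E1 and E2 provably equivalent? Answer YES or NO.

(1) ((~ (0 ^ 1)) ^ 0)  =[xor_false →]=  (~ (0 ^ 1))    ⊢ (((~ (1 ^ 0)) & (~ (0 ^ 1))) | ((~ (1 ^ 0)) & (~ (1 ^ 0))))
(2) (0 ^ 1)  =[xor_comm →]=  (1 ^ 0)    ⊢ (((~ (1 ^ 0)) & (~ (1 ^ 0))) | ((~ (1 ^ 0)) & (~ (1 ^ 0))))
(3) (((~ (1 ^ 0)) & (~ (1 ^ 0))) | ((~ (1 ^ 0)) & (~ (1 ^ 0))))  =[or_idem →]=  ((~ (1 ^ 0)) & (~ (1 ^ 0)))
(4) ((~ (1 ^ 0)) & (~ (1 ^ 0)))  =[and_idem →]=  (~ (1 ^ 0))
(5) (1 ^ 0)  =[xor_false →]=  1    ⊢ (~ 1)
(6) 1  =[or_idem ←]=  (1 | 1)    ⊢ (~ (1 | 1))
(7) (~ (1 | 1))  =[or_idem ←]=  ((~ (1 | 1)) | (~ (1 | 1)))
(8) (1 | 1)  =[not_not ←]=  (~ (~ (1 | 1)))    ⊢ E2

YES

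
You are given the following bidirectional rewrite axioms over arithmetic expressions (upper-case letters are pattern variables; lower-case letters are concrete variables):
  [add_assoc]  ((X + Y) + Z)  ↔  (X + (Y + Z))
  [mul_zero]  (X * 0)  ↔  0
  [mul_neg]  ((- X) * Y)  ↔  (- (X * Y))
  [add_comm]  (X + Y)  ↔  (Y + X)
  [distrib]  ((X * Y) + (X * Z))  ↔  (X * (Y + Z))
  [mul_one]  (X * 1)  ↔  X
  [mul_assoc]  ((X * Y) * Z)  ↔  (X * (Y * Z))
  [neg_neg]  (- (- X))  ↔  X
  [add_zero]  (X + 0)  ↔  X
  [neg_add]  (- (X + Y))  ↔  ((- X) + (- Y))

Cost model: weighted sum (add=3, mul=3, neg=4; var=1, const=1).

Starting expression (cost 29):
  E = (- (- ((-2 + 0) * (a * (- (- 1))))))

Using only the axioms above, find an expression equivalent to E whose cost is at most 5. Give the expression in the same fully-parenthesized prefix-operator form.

(-2 * a)   [cost 5]

step 1: neg_neg (→) rewrites (- (- 1)) into 1, now (- (- ((-2 + 0) * (a * 1))))
step 2: neg_neg (→) rewrites (- (- ((-2 + 0) * (a * 1)))) into ((-2 + 0) * (a * 1))
step 3: add_zero (→) rewrites (-2 + 0) into -2, now (-2 * (a * 1))
step 4: mul_one (→) rewrites (a * 1) into a, reaching cost 5 (bound 5)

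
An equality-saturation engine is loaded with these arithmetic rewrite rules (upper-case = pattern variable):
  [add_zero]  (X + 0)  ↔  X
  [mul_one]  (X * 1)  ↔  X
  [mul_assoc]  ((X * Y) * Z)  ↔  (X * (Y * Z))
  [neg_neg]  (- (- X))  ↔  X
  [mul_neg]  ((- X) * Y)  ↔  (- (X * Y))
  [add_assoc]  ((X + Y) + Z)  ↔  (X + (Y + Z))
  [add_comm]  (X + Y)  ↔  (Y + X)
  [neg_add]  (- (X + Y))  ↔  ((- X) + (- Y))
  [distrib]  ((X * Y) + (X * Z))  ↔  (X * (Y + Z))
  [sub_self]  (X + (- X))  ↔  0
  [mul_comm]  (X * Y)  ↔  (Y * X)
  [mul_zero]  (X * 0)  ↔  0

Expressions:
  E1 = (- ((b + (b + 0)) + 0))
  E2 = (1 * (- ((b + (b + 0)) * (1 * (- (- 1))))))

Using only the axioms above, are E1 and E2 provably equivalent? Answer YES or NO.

1. [add_zero →] ((b + (b + 0)) + 0)  →  (b + (b + 0));  E1 = (- (b + (b + 0)))
2. [add_zero →] (b + 0)  →  b;  E1 = (- (b + b))
3. [mul_one ←] (b + b)  →  ((b + b) * 1);  E1 = (- ((b + b) * 1))
4. [mul_one ←] (b + b)  →  ((b + b) * 1);  E1 = (- (((b + b) * 1) * 1))
5. [mul_neg ←] (- (((b + b) * 1) * 1))  →  ((- ((b + b) * 1)) * 1)
6. [mul_one ←] 1  →  (1 * 1);  E1 = ((- ((b + b) * (1 * 1))) * 1)
7. [add_zero ←] b  →  (b + 0);  E1 = ((- ((b + (b + 0)) * (1 * 1))) * 1)
8. [mul_comm →] ((- ((b + (b + 0)) * (1 * 1))) * 1)  →  (1 * (- ((b + (b + 0)) * (1 * 1))))
9. [neg_neg ←] 1  →  (- (- 1));  this is E2

YES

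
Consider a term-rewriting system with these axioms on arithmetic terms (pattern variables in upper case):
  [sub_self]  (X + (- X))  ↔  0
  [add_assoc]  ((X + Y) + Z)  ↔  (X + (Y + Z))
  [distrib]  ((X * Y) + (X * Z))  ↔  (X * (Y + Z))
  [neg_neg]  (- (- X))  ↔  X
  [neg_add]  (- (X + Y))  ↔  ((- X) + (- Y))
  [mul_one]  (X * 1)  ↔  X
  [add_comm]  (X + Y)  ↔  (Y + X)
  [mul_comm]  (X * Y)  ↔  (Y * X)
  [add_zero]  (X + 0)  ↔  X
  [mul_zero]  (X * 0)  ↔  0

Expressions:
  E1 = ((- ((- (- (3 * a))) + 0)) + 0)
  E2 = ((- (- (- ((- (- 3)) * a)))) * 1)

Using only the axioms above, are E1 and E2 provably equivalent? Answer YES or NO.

step 1: add_zero (→) rewrites ((- (- (3 * a))) + 0) into (- (- (3 * a))), now ((- (- (- (3 * a)))) + 0)
step 2: neg_neg (→) rewrites (- (- (- (3 * a)))) into (- (3 * a)), now ((- (3 * a)) + 0)
step 3: add_zero (→) rewrites ((- (3 * a)) + 0) into (- (3 * a))
step 4: mul_one (←) rewrites (- (3 * a)) into ((- (3 * a)) * 1)
step 5: neg_neg (←) rewrites (- (3 * a)) into (- (- (- (3 * a)))), now ((- (- (- (3 * a)))) * 1)
step 6: neg_neg (←) rewrites 3 into (- (- 3)), which is E2

YES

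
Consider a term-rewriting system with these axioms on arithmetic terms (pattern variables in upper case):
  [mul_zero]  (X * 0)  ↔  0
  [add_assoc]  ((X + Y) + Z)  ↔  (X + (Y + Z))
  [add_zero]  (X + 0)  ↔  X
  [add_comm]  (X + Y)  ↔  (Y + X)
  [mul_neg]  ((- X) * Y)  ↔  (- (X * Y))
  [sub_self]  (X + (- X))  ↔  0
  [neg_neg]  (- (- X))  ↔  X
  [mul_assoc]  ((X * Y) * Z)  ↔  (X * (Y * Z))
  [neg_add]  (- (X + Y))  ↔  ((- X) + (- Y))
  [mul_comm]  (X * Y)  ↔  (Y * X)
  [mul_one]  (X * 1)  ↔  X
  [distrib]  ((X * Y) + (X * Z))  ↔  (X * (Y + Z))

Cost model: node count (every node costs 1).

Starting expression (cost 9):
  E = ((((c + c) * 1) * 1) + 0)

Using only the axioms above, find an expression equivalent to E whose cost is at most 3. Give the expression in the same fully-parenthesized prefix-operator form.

(c + c)   [cost 3]

step 1: mul_one (→) rewrites ((c + c) * 1) into (c + c), now (((c + c) * 1) + 0)
step 2: add_zero (→) rewrites (((c + c) * 1) + 0) into ((c + c) * 1)
step 3: mul_one (→) rewrites ((c + c) * 1) into (c + c), reaching cost 3 (bound 3)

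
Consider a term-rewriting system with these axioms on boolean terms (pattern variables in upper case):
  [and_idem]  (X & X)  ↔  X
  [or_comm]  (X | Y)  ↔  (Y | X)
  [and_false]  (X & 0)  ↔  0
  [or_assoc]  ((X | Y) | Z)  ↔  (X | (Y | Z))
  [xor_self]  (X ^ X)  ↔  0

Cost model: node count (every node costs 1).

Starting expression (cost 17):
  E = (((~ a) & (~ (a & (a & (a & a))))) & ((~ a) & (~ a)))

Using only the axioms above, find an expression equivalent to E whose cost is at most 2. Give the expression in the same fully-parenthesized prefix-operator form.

1. [and_idem →] (a & a)  →  a;  E = (((~ a) & (~ (a & (a & a)))) & ((~ a) & (~ a)))
2. [and_idem →] (a & a)  →  a;  E = (((~ a) & (~ (a & a))) & ((~ a) & (~ a)))
3. [and_idem →] (a & a)  →  a;  E = (((~ a) & (~ a)) & ((~ a) & (~ a)))
4. [and_idem →] (((~ a) & (~ a)) & ((~ a) & (~ a)))  →  ((~ a) & (~ a))
5. [and_idem →] ((~ a) & (~ a))  →  (~ a);  cost 2 ≤ 2, done

(~ a)   [cost 2]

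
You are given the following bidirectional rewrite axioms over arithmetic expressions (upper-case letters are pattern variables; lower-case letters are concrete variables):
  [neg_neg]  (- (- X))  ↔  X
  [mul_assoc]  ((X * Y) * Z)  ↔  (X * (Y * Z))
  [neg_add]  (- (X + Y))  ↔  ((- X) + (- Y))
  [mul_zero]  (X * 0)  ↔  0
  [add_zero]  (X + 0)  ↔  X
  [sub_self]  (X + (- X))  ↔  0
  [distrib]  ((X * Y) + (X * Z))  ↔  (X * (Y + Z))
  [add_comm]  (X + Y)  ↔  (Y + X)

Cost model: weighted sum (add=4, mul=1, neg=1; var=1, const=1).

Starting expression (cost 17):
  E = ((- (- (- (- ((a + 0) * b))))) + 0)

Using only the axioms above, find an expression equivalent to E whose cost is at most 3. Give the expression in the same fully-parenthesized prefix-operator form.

step 1: neg_neg (→) rewrites (- (- ((a + 0) * b))) into ((a + 0) * b), now ((- (- ((a + 0) * b))) + 0)
step 2: neg_neg (→) rewrites (- (- ((a + 0) * b))) into ((a + 0) * b), now (((a + 0) * b) + 0)
step 3: add_zero (→) rewrites (((a + 0) * b) + 0) into ((a + 0) * b)
step 4: add_zero (→) rewrites (a + 0) into a, reaching cost 3 (bound 3)

(a * b)   [cost 3]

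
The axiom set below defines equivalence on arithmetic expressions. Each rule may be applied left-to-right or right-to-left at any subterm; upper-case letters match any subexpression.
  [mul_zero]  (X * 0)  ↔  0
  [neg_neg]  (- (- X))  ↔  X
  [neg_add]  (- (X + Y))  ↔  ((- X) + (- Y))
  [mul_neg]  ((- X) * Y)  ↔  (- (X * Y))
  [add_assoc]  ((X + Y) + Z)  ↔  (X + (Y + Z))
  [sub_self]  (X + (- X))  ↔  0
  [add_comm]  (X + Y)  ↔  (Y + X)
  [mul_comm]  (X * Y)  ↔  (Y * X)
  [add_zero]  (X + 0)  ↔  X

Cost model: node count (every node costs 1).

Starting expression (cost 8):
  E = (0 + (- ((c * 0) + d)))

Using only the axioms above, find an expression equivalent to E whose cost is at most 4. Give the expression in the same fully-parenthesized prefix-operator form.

(- (0 + d))   [cost 4]

1. [add_comm →] (0 + (- ((c * 0) + d)))  →  ((- ((c * 0) + d)) + 0)
2. [mul_zero →] (c * 0)  →  0;  E = ((- (0 + d)) + 0)
3. [add_zero →] ((- (0 + d)) + 0)  →  (- (0 + d));  cost 4 ≤ 4, done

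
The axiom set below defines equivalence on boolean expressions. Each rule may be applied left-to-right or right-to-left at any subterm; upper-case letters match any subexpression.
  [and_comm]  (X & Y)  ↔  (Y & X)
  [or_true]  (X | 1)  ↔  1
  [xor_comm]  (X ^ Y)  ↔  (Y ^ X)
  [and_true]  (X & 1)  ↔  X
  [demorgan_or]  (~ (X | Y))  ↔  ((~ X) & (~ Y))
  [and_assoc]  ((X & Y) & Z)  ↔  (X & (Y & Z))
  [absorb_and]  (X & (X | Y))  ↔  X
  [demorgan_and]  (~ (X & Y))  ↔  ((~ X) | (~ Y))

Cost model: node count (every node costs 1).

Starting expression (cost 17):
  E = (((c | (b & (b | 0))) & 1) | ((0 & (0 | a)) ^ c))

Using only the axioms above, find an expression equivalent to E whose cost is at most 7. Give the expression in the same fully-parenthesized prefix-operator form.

1. [absorb_and →] (0 & (0 | a))  →  0;  E = (((c | (b & (b | 0))) & 1) | (0 ^ c))
2. [and_true →] ((c | (b & (b | 0))) & 1)  →  (c | (b & (b | 0)));  E = ((c | (b & (b | 0))) | (0 ^ c))
3. [absorb_and →] (b & (b | 0))  →  b;  cost 7 ≤ 7, done

((c | b) | (0 ^ c))   [cost 7]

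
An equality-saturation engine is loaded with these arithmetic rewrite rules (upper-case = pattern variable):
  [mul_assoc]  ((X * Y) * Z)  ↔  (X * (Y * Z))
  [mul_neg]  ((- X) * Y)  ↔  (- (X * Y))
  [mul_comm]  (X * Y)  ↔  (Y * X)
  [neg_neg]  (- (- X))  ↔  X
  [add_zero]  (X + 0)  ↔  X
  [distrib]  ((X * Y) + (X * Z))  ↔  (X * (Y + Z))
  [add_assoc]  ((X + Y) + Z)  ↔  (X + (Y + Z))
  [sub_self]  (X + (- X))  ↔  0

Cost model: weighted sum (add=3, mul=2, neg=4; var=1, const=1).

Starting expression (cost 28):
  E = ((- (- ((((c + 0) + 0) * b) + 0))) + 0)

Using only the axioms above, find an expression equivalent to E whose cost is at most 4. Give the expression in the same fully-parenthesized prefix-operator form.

step 1: neg_neg (→) rewrites (- (- ((((c + 0) + 0) * b) + 0))) into ((((c + 0) + 0) * b) + 0), now (((((c + 0) + 0) * b) + 0) + 0)
step 2: add_zero (→) rewrites (((((c + 0) + 0) * b) + 0) + 0) into ((((c + 0) + 0) * b) + 0)
step 3: add_zero (→) rewrites ((((c + 0) + 0) * b) + 0) into (((c + 0) + 0) * b)
step 4: add_zero (→) rewrites ((c + 0) + 0) into (c + 0), now ((c + 0) * b)
step 5: add_zero (→) rewrites (c + 0) into c, reaching cost 4 (bound 4)

(c * b)   [cost 4]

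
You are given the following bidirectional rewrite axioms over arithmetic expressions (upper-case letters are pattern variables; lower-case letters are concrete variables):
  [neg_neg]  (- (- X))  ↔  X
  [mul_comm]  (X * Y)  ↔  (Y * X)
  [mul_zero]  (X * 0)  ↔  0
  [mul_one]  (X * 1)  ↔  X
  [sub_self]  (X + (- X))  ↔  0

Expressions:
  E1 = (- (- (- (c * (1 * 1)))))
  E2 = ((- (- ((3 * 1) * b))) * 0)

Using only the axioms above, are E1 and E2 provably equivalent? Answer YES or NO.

NO

The axioms are sound identities: if E1 ↔* E2 then E1 and E2 evaluate identically under any assignment.
Under b=0, c=1: E1 evaluates to -1, E2 to 0. Distinct ⇒ no rewrite sequence connects them.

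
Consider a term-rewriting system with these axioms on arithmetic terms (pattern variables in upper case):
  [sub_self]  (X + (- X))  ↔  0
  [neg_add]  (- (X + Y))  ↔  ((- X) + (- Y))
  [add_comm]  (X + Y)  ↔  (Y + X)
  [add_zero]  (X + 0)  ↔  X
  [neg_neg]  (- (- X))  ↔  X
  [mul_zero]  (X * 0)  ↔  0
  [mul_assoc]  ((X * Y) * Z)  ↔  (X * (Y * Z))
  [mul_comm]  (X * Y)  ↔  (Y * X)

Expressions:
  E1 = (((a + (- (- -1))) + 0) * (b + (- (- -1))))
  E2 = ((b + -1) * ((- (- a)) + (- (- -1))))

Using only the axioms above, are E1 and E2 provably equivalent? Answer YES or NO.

step 1: add_zero (→) rewrites ((a + (- (- -1))) + 0) into (a + (- (- -1))), now ((a + (- (- -1))) * (b + (- (- -1))))
step 2: neg_neg (→) rewrites (- (- -1)) into -1, now ((a + -1) * (b + (- (- -1))))
step 3: neg_neg (→) rewrites (- (- -1)) into -1, now ((a + -1) * (b + -1))
step 4: neg_neg (←) rewrites a into (- (- a)), now (((- (- a)) + -1) * (b + -1))
step 5: neg_neg (←) rewrites -1 into (- (- -1)), now (((- (- a)) + (- (- -1))) * (b + -1))
step 6: mul_comm (→) rewrites (((- (- a)) + (- (- -1))) * (b + -1)) into ((b + -1) * ((- (- a)) + (- (- -1)))), which is E2

YES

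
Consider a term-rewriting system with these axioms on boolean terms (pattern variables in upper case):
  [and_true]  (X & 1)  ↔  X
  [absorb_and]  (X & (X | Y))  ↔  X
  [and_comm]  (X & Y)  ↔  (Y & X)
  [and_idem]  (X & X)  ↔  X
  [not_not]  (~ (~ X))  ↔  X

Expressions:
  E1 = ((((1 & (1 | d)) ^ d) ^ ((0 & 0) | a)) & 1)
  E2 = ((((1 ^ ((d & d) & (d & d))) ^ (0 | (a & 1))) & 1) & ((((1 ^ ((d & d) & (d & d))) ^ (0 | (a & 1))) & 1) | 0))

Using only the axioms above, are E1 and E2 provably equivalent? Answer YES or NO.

YES

(1) (0 & 0)  =[and_idem →]=  0    ⊢ ((((1 & (1 | d)) ^ d) ^ (0 | a)) & 1)
(2) ((((1 & (1 | d)) ^ d) ^ (0 | a)) & 1)  =[and_true →]=  (((1 & (1 | d)) ^ d) ^ (0 | a))
(3) (1 & (1 | d))  =[absorb_and →]=  1    ⊢ ((1 ^ d) ^ (0 | a))
(4) d  =[and_idem ←]=  (d & d)    ⊢ ((1 ^ (d & d)) ^ (0 | a))
(5) (d & d)  =[and_idem ←]=  ((d & d) & (d & d))    ⊢ ((1 ^ ((d & d) & (d & d))) ^ (0 | a))
(6) a  =[and_true ←]=  (a & 1)    ⊢ ((1 ^ ((d & d) & (d & d))) ^ (0 | (a & 1)))
(7) ((1 ^ ((d & d) & (d & d))) ^ (0 | (a & 1)))  =[and_true ←]=  (((1 ^ ((d & d) & (d & d))) ^ (0 | (a & 1))) & 1)
(8) (((1 ^ ((d & d) & (d & d))) ^ (0 | (a & 1))) & 1)  =[absorb_and ←]=  ((((1 ^ ((d & d) & (d & d))) ^ (0 | (a & 1))) & 1) & ((((1 ^ ((d & d) & (d & d))) ^ (0 | (a & 1))) & 1) | 0))    ⊢ E2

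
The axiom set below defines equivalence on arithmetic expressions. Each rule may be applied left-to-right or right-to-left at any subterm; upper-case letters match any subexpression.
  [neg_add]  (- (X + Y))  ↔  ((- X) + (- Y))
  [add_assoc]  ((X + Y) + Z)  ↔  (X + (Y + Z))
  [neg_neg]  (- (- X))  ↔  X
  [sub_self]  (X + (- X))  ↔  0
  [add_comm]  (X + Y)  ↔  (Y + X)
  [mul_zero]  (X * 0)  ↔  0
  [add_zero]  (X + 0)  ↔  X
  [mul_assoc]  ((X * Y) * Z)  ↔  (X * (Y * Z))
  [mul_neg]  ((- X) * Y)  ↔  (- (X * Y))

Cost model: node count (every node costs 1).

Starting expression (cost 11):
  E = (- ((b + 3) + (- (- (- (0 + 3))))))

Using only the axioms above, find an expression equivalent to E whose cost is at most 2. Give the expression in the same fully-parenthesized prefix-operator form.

(- b)   [cost 2]

step 1: neg_neg (→) rewrites (- (- (0 + 3))) into (0 + 3), now (- ((b + 3) + (- (0 + 3))))
step 2: add_comm (→) rewrites (0 + 3) into (3 + 0), now (- ((b + 3) + (- (3 + 0))))
step 3: add_zero (→) rewrites (3 + 0) into 3, now (- ((b + 3) + (- 3)))
step 4: add_assoc (→) rewrites ((b + 3) + (- 3)) into (b + (3 + (- 3))), now (- (b + (3 + (- 3))))
step 5: sub_self (→) rewrites (3 + (- 3)) into 0, now (- (b + 0))
step 6: add_zero (→) rewrites (b + 0) into b, reaching cost 2 (bound 2)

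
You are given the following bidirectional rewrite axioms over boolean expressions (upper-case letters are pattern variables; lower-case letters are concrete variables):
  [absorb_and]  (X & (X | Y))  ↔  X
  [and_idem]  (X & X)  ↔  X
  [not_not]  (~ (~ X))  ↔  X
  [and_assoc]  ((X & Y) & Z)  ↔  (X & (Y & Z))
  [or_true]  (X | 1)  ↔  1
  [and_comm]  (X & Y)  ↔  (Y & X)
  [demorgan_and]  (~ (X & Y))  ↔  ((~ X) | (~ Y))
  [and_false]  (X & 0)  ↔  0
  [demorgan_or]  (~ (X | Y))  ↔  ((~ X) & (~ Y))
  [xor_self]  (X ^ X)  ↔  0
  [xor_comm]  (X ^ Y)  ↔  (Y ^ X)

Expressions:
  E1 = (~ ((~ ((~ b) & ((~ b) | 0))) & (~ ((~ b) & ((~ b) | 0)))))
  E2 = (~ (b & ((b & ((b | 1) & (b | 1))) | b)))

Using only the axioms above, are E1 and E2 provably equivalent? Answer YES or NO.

YES

(1) ((~ ((~ b) & ((~ b) | 0))) & (~ ((~ b) & ((~ b) | 0))))  =[and_idem →]=  (~ ((~ b) & ((~ b) | 0)))    ⊢ (~ (~ ((~ b) & ((~ b) | 0))))
(2) ((~ b) & ((~ b) | 0))  =[absorb_and →]=  (~ b)    ⊢ (~ (~ (~ b)))
(3) (~ (~ (~ b)))  =[not_not →]=  (~ b)
(4) b  =[absorb_and ←]=  (b & (b | b))    ⊢ (~ (b & (b | b)))
(5) b  =[absorb_and ←]=  (b & (b | 1))    ⊢ (~ (b & ((b & (b | 1)) | b)))
(6) (b | 1)  =[and_idem ←]=  ((b | 1) & (b | 1))    ⊢ E2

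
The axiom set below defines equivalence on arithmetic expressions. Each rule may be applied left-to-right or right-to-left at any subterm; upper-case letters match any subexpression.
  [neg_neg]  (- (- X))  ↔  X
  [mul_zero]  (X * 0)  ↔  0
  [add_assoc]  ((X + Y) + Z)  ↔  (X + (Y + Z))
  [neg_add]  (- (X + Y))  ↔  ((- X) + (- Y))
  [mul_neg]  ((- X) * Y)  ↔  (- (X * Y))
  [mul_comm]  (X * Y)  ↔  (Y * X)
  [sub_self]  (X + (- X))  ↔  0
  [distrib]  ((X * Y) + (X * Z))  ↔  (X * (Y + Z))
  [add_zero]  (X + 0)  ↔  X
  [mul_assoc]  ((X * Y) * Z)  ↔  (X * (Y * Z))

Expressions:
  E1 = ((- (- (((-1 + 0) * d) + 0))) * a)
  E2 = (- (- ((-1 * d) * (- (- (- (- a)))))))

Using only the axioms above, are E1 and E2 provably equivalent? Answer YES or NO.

YES

(1) (- (- (((-1 + 0) * d) + 0)))  =[neg_neg →]=  (((-1 + 0) * d) + 0)    ⊢ ((((-1 + 0) * d) + 0) * a)
(2) (-1 + 0)  =[add_zero →]=  -1    ⊢ (((-1 * d) + 0) * a)
(3) ((-1 * d) + 0)  =[add_zero →]=  (-1 * d)    ⊢ ((-1 * d) * a)
(4) a  =[neg_neg ←]=  (- (- a))    ⊢ ((-1 * d) * (- (- a)))
(5) ((-1 * d) * (- (- a)))  =[neg_neg ←]=  (- (- ((-1 * d) * (- (- a)))))
(6) a  =[neg_neg ←]=  (- (- a))    ⊢ E2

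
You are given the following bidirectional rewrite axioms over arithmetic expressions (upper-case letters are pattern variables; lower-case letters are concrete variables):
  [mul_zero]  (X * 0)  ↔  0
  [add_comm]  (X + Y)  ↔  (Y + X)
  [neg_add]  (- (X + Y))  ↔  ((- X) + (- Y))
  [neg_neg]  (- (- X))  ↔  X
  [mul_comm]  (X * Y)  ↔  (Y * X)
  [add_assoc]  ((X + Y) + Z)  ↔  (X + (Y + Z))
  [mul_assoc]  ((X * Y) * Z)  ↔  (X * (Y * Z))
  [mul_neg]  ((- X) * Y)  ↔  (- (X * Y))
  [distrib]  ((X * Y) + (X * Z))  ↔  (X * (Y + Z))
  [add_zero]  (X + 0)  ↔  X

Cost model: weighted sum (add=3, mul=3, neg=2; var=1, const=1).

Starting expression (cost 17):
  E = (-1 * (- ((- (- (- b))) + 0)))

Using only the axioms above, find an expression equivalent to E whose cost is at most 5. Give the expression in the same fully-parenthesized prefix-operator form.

(-1 * b)   [cost 5]

1. [neg_neg →] (- (- (- b)))  →  (- b);  E = (-1 * (- ((- b) + 0)))
2. [add_zero →] ((- b) + 0)  →  (- b);  E = (-1 * (- (- b)))
3. [neg_neg →] (- (- b))  →  b;  cost 5 ≤ 5, done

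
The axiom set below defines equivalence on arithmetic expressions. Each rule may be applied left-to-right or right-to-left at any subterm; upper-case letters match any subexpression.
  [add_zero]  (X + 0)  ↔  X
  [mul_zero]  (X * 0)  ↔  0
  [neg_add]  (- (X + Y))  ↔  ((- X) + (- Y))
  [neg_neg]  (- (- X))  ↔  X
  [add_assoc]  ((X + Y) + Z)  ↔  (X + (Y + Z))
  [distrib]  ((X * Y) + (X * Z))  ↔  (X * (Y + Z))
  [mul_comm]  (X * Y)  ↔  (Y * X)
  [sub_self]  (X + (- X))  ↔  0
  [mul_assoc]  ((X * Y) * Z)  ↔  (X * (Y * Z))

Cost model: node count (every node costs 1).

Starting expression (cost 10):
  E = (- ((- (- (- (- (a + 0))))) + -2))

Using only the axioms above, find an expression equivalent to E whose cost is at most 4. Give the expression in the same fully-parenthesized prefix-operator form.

(- (a + -2))   [cost 4]

(1) (- (- (- (- (a + 0)))))  =[neg_neg →]=  (- (- (a + 0)))    ⊢ (- ((- (- (a + 0))) + -2))
(2) (a + 0)  =[add_zero →]=  a    ⊢ (- ((- (- a)) + -2))
(3) (- (- a))  =[neg_neg →]=  a    ⊢ cost 4, within 4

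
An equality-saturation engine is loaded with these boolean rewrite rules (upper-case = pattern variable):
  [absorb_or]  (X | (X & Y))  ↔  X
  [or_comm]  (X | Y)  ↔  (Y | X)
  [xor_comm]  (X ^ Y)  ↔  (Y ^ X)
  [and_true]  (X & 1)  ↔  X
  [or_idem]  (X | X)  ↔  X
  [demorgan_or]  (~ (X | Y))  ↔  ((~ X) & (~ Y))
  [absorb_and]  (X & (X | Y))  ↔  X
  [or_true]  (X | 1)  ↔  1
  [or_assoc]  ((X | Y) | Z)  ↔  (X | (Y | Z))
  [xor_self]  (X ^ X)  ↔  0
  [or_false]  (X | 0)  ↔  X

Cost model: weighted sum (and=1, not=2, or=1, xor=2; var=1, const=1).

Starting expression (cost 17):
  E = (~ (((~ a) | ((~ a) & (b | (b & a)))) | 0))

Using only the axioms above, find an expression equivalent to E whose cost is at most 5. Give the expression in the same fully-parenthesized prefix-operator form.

1. [absorb_or →] (b | (b & a))  →  b;  E = (~ (((~ a) | ((~ a) & b)) | 0))
2. [or_false →] (((~ a) | ((~ a) & b)) | 0)  →  ((~ a) | ((~ a) & b));  E = (~ ((~ a) | ((~ a) & b)))
3. [absorb_or →] ((~ a) | ((~ a) & b))  →  (~ a);  cost 5 ≤ 5, done

(~ (~ a))   [cost 5]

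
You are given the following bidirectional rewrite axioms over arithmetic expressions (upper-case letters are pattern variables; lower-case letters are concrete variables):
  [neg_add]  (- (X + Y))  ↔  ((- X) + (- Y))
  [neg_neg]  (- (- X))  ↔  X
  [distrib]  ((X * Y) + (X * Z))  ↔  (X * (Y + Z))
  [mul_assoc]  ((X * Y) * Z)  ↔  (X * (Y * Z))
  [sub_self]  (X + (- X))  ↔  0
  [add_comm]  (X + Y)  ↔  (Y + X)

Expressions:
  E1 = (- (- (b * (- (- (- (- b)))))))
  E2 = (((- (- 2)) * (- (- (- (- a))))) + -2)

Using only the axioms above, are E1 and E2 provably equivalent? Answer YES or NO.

NO

All listed rules preserve value, hence provable equivalence implies equal values everywhere; look for a separating assignment.
a=0, b=0 gives E1 ↦ 0, E2 ↦ -2; values differ ⇒ not provably equivalent.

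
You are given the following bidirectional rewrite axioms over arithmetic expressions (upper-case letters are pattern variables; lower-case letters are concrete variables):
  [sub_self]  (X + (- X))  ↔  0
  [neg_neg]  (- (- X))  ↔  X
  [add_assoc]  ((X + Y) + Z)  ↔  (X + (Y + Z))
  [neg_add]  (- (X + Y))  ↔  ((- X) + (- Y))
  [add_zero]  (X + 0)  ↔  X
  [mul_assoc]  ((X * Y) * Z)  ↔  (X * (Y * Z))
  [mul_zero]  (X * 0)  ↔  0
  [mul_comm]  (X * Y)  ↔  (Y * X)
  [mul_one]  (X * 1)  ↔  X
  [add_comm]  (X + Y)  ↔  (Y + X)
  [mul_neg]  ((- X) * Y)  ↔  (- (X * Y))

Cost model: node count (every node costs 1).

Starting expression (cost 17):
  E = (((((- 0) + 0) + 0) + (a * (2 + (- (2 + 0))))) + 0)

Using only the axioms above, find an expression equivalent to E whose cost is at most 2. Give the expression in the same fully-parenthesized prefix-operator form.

(1) (2 + 0)  =[add_zero →]=  2    ⊢ (((((- 0) + 0) + 0) + (a * (2 + (- 2)))) + 0)
(2) (2 + (- 2))  =[sub_self →]=  0    ⊢ (((((- 0) + 0) + 0) + (a * 0)) + 0)
(3) (((- 0) + 0) + 0)  =[add_zero →]=  ((- 0) + 0)    ⊢ ((((- 0) + 0) + (a * 0)) + 0)
(4) (a * 0)  =[mul_zero →]=  0    ⊢ ((((- 0) + 0) + 0) + 0)
(5) ((((- 0) + 0) + 0) + 0)  =[add_zero →]=  (((- 0) + 0) + 0)
(6) (((- 0) + 0) + 0)  =[add_zero →]=  ((- 0) + 0)
(7) ((- 0) + 0)  =[add_zero →]=  (- 0)    ⊢ cost 2, within 2

(- 0)   [cost 2]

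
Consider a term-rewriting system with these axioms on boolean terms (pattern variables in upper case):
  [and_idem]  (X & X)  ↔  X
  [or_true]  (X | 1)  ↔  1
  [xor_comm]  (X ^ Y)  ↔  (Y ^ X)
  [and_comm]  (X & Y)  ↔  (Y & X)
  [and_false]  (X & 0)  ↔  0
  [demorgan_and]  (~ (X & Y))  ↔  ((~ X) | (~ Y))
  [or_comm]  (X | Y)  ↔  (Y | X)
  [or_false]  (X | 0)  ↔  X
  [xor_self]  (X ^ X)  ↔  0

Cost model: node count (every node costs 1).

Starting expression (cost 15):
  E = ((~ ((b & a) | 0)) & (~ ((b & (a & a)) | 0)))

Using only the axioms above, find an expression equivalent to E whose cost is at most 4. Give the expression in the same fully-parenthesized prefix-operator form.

(~ (b & a))   [cost 4]

(1) (a & a)  =[and_idem →]=  a    ⊢ ((~ ((b & a) | 0)) & (~ ((b & a) | 0)))
(2) ((~ ((b & a) | 0)) & (~ ((b & a) | 0)))  =[and_idem →]=  (~ ((b & a) | 0))
(3) ((b & a) | 0)  =[or_false →]=  (b & a)    ⊢ cost 4, within 4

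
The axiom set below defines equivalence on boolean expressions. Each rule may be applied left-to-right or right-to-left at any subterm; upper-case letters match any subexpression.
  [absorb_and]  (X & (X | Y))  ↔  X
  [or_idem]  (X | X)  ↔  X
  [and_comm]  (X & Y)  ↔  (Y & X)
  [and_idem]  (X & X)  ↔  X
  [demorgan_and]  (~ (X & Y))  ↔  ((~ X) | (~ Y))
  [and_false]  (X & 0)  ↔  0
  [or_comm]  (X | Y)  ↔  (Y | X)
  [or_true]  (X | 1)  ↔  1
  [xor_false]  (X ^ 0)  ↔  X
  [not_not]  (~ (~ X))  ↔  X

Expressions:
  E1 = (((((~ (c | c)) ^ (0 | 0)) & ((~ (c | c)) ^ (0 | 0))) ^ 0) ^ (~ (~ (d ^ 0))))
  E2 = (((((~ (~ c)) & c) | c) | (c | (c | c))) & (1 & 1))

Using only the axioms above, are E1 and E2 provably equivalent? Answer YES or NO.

All listed rules preserve value, hence provable equivalence implies equal values everywhere; look for a separating assignment.
c=0, d=0 gives E1 ↦ 1, E2 ↦ 0; values differ ⇒ not provably equivalent.

NO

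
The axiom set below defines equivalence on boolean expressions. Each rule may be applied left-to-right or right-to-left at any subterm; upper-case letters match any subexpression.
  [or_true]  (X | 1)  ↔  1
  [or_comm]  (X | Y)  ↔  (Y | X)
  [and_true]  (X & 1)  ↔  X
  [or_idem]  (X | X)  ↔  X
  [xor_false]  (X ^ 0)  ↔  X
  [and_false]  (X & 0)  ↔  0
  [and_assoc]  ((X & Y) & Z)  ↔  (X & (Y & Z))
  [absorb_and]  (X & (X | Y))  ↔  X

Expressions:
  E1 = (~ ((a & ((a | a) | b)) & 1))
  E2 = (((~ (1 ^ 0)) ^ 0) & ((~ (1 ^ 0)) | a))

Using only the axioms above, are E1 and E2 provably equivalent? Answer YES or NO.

All listed rules preserve value, hence provable equivalence implies equal values everywhere; look for a separating assignment.
a=0, b=0 gives E1 ↦ 1, E2 ↦ 0; values differ ⇒ not provably equivalent.

NO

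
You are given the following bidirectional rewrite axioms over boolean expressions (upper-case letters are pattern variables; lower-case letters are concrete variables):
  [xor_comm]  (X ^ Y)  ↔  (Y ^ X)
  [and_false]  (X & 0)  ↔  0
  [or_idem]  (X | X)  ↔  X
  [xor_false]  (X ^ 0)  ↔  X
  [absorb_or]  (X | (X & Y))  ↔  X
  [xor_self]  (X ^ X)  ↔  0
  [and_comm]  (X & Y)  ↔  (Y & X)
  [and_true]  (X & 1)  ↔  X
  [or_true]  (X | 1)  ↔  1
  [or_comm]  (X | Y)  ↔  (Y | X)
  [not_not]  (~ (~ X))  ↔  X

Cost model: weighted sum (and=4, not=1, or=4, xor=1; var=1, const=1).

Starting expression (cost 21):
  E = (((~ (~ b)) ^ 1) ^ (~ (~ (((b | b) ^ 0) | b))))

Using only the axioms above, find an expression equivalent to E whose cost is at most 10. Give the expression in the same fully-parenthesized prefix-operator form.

step 1: xor_false (→) rewrites ((b | b) ^ 0) into (b | b), now (((~ (~ b)) ^ 1) ^ (~ (~ ((b | b) | b))))
step 2: not_not (→) rewrites (~ (~ ((b | b) | b))) into ((b | b) | b), now (((~ (~ b)) ^ 1) ^ ((b | b) | b))
step 3: or_idem (→) rewrites (b | b) into b, now (((~ (~ b)) ^ 1) ^ (b | b))
step 4: not_not (→) rewrites (~ (~ b)) into b, reaching cost 10 (bound 10)

((b ^ 1) ^ (b | b))   [cost 10]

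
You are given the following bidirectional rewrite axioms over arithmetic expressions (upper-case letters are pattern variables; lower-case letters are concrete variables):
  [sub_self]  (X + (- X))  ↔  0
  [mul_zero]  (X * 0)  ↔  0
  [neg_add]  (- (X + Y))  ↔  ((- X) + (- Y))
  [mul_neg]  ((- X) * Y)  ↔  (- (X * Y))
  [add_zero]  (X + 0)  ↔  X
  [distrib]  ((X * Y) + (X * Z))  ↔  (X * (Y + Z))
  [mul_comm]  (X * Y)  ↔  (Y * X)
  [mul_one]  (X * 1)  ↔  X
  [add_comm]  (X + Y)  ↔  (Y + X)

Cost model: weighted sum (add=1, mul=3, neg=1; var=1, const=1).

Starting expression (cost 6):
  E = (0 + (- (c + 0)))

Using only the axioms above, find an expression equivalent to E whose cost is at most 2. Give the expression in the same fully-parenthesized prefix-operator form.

(- c)   [cost 2]

1. [add_comm →] (0 + (- (c + 0)))  →  ((- (c + 0)) + 0)
2. [add_zero →] ((- (c + 0)) + 0)  →  (- (c + 0))
3. [add_zero →] (c + 0)  →  c;  cost 2 ≤ 2, done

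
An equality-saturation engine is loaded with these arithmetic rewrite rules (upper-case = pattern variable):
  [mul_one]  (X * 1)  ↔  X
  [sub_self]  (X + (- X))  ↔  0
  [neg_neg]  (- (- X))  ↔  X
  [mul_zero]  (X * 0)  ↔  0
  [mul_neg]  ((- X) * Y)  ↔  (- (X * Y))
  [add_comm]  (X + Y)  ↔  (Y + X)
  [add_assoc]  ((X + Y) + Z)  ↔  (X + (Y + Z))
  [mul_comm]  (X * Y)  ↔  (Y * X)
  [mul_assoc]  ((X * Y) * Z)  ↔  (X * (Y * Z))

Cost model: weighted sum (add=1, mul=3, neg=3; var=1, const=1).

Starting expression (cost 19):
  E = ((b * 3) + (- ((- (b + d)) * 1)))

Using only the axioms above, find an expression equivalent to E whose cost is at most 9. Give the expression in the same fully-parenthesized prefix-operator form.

((b * 3) + (b + d))   [cost 9]

(1) ((- (b + d)) * 1)  =[mul_one →]=  (- (b + d))    ⊢ ((b * 3) + (- (- (b + d))))
(2) (- (- (b + d)))  =[neg_neg →]=  (b + d)    ⊢ cost 9, within 9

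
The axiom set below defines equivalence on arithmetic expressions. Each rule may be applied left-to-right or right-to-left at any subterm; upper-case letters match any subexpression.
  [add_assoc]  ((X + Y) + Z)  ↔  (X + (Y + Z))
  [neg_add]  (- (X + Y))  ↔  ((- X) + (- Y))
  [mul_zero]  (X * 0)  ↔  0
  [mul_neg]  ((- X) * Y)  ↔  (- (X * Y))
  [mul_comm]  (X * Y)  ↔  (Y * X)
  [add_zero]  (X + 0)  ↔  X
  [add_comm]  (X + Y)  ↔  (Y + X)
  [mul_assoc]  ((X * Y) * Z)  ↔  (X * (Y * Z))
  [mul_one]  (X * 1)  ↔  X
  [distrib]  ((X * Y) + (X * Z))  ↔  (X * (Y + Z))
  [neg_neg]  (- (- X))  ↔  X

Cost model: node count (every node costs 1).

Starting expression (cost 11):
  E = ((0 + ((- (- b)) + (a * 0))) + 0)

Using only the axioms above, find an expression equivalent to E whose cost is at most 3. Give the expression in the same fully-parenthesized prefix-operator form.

1. [add_zero →] ((0 + ((- (- b)) + (a * 0))) + 0)  →  (0 + ((- (- b)) + (a * 0)))
2. [mul_zero →] (a * 0)  →  0;  E = (0 + ((- (- b)) + 0))
3. [add_zero →] ((- (- b)) + 0)  →  (- (- b));  E = (0 + (- (- b)))
4. [neg_neg →] (- (- b))  →  b;  cost 3 ≤ 3, done

(0 + b)   [cost 3]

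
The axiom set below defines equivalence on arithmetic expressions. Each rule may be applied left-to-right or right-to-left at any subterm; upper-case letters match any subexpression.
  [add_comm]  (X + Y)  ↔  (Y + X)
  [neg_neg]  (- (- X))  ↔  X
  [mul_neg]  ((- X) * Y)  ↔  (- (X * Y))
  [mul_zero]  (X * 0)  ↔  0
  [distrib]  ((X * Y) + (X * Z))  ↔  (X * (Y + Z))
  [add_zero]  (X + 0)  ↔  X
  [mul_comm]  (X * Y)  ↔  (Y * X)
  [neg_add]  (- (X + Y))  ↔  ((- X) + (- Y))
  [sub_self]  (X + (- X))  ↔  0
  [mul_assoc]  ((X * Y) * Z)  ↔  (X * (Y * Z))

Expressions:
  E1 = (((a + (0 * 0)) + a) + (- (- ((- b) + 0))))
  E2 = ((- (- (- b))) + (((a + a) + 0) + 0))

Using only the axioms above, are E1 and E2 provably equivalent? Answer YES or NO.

YES

(1) ((- b) + 0)  =[add_zero →]=  (- b)    ⊢ (((a + (0 * 0)) + a) + (- (- (- b))))
(2) (0 * 0)  =[mul_zero →]=  0    ⊢ (((a + 0) + a) + (- (- (- b))))
(3) (((a + 0) + a) + (- (- (- b))))  =[add_comm →]=  ((- (- (- b))) + ((a + 0) + a))
(4) (a + 0)  =[add_zero →]=  a    ⊢ ((- (- (- b))) + (a + a))
(5) (a + a)  =[add_zero ←]=  ((a + a) + 0)    ⊢ ((- (- (- b))) + ((a + a) + 0))
(6) ((a + a) + 0)  =[add_zero ←]=  (((a + a) + 0) + 0)    ⊢ E2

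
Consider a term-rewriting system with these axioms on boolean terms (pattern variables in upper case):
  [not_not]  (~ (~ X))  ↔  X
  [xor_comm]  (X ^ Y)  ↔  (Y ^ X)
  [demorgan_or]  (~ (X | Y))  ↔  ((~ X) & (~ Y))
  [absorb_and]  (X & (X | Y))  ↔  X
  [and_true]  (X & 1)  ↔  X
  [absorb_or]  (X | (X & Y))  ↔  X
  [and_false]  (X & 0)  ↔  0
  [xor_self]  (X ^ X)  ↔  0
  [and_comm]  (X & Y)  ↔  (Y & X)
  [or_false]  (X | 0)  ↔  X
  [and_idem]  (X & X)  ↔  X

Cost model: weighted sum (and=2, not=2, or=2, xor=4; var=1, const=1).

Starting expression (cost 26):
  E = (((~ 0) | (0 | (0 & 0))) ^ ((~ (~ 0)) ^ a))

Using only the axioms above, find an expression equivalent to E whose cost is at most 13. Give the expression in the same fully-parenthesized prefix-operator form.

1. [not_not →] (~ (~ 0))  →  0;  E = (((~ 0) | (0 | (0 & 0))) ^ (0 ^ a))
2. [absorb_or →] (0 | (0 & 0))  →  0;  E = (((~ 0) | 0) ^ (0 ^ a))
3. [or_false →] ((~ 0) | 0)  →  (~ 0);  cost 13 ≤ 13, done

((~ 0) ^ (0 ^ a))   [cost 13]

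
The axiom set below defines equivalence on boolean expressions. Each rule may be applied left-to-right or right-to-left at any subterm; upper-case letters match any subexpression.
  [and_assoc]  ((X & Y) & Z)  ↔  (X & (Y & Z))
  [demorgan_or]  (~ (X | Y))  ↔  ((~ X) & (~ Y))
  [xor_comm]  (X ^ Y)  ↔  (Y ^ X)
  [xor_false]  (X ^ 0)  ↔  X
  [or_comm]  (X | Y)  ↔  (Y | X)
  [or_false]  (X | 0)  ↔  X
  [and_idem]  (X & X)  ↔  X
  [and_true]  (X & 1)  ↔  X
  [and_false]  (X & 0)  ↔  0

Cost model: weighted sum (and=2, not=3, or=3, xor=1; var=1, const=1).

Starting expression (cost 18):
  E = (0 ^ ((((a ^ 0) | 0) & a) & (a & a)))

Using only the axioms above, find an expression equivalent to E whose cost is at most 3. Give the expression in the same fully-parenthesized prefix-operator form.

(0 ^ a)   [cost 3]

(1) (a ^ 0)  =[xor_false →]=  a    ⊢ (0 ^ (((a | 0) & a) & (a & a)))
(2) (a | 0)  =[or_false →]=  a    ⊢ (0 ^ ((a & a) & (a & a)))
(3) ((a & a) & (a & a))  =[and_idem →]=  (a & a)    ⊢ (0 ^ (a & a))
(4) (a & a)  =[and_idem →]=  a    ⊢ cost 3, within 3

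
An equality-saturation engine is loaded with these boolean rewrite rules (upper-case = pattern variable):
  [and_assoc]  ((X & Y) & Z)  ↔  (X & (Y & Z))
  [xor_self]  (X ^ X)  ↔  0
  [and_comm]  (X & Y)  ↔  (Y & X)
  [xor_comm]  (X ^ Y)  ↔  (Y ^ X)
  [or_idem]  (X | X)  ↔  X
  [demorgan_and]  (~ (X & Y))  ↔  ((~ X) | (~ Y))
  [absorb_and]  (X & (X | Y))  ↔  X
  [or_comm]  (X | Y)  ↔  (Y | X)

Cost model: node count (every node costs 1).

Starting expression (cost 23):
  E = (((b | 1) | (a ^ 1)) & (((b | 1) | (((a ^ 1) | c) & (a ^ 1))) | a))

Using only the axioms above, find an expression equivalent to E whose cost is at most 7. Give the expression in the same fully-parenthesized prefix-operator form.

1. [and_comm →] (((a ^ 1) | c) & (a ^ 1))  →  ((a ^ 1) & ((a ^ 1) | c));  E = (((b | 1) | (a ^ 1)) & (((b | 1) | ((a ^ 1) & ((a ^ 1) | c))) | a))
2. [absorb_and →] ((a ^ 1) & ((a ^ 1) | c))  →  (a ^ 1);  E = (((b | 1) | (a ^ 1)) & (((b | 1) | (a ^ 1)) | a))
3. [absorb_and →] (((b | 1) | (a ^ 1)) & (((b | 1) | (a ^ 1)) | a))  →  ((b | 1) | (a ^ 1));  cost 7 ≤ 7, done

((b | 1) | (a ^ 1))   [cost 7]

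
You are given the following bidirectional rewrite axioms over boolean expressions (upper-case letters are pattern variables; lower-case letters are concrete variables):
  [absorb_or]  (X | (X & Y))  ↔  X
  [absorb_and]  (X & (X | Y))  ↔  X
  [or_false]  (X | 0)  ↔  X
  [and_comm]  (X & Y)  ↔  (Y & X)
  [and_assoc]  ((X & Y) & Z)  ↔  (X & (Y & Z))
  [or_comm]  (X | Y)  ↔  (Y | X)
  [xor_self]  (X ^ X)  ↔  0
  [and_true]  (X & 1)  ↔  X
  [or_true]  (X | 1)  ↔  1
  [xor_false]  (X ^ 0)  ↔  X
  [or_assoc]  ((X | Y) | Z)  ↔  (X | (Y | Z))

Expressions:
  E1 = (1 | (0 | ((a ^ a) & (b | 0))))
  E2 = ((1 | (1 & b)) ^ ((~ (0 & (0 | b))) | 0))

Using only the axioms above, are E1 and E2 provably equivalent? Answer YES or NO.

Every axiom is a valid identity, so a rewrite proof would force E1 and E2 to agree under every assignment.
At a=0, b=0: E1 = 1 but E2 = 0; they differ, so no derivation exists.

NO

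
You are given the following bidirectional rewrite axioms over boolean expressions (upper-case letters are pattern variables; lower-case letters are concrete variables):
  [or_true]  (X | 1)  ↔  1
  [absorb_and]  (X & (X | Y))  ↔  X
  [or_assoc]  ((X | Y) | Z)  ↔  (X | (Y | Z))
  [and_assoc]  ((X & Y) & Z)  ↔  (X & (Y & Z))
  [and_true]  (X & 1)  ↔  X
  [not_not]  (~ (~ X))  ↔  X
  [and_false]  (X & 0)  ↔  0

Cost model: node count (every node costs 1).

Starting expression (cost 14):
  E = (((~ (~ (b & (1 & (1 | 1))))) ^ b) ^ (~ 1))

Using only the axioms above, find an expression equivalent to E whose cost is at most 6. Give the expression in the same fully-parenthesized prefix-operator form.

1. [absorb_and →] (1 & (1 | 1))  →  1;  E = (((~ (~ (b & 1))) ^ b) ^ (~ 1))
2. [not_not →] (~ (~ (b & 1)))  →  (b & 1);  E = (((b & 1) ^ b) ^ (~ 1))
3. [and_true →] (b & 1)  →  b;  cost 6 ≤ 6, done

((b ^ b) ^ (~ 1))   [cost 6]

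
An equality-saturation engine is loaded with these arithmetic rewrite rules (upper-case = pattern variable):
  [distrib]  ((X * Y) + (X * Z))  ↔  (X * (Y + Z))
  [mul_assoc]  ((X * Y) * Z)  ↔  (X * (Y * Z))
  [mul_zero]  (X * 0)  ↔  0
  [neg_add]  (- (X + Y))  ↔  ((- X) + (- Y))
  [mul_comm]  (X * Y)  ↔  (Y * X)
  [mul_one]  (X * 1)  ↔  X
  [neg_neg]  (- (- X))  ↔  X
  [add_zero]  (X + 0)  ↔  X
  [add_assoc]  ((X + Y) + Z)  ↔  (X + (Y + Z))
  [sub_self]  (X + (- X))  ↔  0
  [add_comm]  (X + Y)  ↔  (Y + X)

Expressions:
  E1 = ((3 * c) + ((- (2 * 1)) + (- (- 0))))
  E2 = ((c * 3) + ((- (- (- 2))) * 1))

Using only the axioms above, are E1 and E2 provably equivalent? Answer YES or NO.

(1) (- (- 0))  =[neg_neg →]=  0    ⊢ ((3 * c) + ((- (2 * 1)) + 0))
(2) ((- (2 * 1)) + 0)  =[add_zero →]=  (- (2 * 1))    ⊢ ((3 * c) + (- (2 * 1)))
(3) (2 * 1)  =[mul_one →]=  2    ⊢ ((3 * c) + (- 2))
(4) 2  =[neg_neg ←]=  (- (- 2))    ⊢ ((3 * c) + (- (- (- 2))))
(5) (3 * c)  =[mul_comm →]=  (c * 3)    ⊢ ((c * 3) + (- (- (- 2))))
(6) (- (- (- 2)))  =[mul_one ←]=  ((- (- (- 2))) * 1)    ⊢ E2

YES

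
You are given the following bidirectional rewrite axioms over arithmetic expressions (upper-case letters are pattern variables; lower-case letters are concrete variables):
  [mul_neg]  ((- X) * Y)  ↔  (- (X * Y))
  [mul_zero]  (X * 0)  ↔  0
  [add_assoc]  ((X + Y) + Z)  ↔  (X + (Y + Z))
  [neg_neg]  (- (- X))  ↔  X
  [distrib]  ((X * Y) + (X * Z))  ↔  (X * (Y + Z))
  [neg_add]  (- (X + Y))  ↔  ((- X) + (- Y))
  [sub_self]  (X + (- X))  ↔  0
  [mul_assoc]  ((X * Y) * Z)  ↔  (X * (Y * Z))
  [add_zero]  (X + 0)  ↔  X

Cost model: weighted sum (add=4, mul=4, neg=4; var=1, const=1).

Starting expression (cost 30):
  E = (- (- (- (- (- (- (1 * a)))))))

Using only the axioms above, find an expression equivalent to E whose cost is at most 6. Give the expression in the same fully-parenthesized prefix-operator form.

step 1: neg_neg (→) rewrites (- (- (- (- (1 * a))))) into (- (- (1 * a))), now (- (- (- (- (1 * a)))))
step 2: neg_neg (→) rewrites (- (- (1 * a))) into (1 * a), now (- (- (1 * a)))
step 3: neg_neg (→) rewrites (- (- (1 * a))) into (1 * a), reaching cost 6 (bound 6)

(1 * a)   [cost 6]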